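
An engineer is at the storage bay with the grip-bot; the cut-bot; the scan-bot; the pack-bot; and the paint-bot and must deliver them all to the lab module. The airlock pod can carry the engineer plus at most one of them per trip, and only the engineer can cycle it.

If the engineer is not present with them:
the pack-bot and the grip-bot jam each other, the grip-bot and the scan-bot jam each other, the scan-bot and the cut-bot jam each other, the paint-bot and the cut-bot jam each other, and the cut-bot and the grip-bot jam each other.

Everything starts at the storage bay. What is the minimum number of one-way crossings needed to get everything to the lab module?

impossible

Whatever the first load, the items left behind include a forbidden pair without the engineer. No opening move is safe, so no plan exists.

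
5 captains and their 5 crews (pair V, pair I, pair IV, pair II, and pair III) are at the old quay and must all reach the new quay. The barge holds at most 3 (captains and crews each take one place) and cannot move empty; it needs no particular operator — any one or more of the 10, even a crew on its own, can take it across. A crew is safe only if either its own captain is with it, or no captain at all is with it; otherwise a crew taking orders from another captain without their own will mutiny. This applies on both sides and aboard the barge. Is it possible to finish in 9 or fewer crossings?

Counting alone: each trip to the new quay takes at most 3 across and each return brings at least 1 back, so after t trips out (and t−1 returns) at most 3t − (t−1) of the 10 are across; that first reaches 10 at t = 5, so at least 9 crossings are needed.
The safety rule pushes this higher. Following every safe sequence of crossings, the most of the 10 that can be at the new quay as the barge arrives there on crossing 9 is 9 — never all 10.
So the move cannot be finished within 9 crossings. (The shortest complete plan takes 11:)
1. captain V and crew V cross → the new quay.
2. captain V crosses ← the old quay.
3. crew I, crew II, and crew IV cross → the new quay.
4. crew V crosses ← the old quay.
5. captain I, captain II, and captain IV cross → the new quay.
6. captain I and crew I cross ← the old quay.
7. captain I, captain III, and captain V cross → the new quay.
8. crew IV crosses ← the old quay.
9. crew I and crew V cross → the new quay.
10. crew V crosses ← the old quay.
11. crew III, crew IV, and crew V cross → the new quay.

No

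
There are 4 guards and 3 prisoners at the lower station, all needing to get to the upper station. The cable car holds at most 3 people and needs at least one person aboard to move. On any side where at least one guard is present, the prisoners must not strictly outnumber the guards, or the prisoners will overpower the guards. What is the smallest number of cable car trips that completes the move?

Counting alone: each trip to the upper station takes at most 3 across and each return brings at least 1 back, so after t trips out (and t−1 returns) at most 3t − (t−1) of the 7 are across; that first reaches 7 at t = 3, so at least 5 crossings are needed.
The plan below uses exactly 5 crossings, so it is optimal:
1. 3 prisoners → the upper station.  (the lower station: 4G 0P; the upper station: 0G 3P)
2. 1 prisoner ← the lower station.  (the lower station: 4G 1P; the upper station: 0G 2P)
3. 3 guards → the upper station.  (the lower station: 1G 1P; the upper station: 3G 2P)
4. 1 guard ← the lower station.  (the lower station: 2G 1P; the upper station: 2G 2P)
5. 2 guards and 1 prisoner → the upper station.  (the lower station: 0G 0P; the upper station: 4G 3P)

5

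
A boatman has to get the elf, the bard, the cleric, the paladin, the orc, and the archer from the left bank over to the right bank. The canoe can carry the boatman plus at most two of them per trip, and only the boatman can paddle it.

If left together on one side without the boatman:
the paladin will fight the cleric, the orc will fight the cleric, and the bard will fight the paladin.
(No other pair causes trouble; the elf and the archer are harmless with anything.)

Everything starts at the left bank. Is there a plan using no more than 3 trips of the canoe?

Counting alone: the boatman can take at most 2 across per trip to the right bank, so moving all 6 needs at least 3 loaded trips out, with a return between consecutive ones — at least 5 crossings.
Since 3 < 5, 3 crossings cannot be enough. (The shortest complete plan in fact takes 5:)
1. Boatman goes to the right bank with the bard and the cleric.
2. Boatman goes back to the left bank alone.
3. Boatman goes to the right bank with the archer and the elf.
4. Boatman goes back to the left bank alone.
5. Boatman goes to the right bank with the orc and the paladin.

No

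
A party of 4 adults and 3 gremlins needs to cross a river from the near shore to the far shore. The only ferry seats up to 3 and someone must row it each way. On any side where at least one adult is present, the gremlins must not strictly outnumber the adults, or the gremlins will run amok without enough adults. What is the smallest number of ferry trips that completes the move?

5

Counting alone: each trip to the far shore takes at most 3 across and each return brings at least 1 back, so after t trips out (and t−1 returns) at most 3t − (t−1) of the 7 are across; that first reaches 7 at t = 3, so at least 5 crossings are needed.
The plan below uses exactly 5 crossings, so it is optimal:
1. 3 gremlins → the far shore.  (the near shore: 4A 0G; the far shore: 0A 3G)
2. 1 gremlin ← the near shore.  (the near shore: 4A 1G; the far shore: 0A 2G)
3. 3 adults → the far shore.  (the near shore: 1A 1G; the far shore: 3A 2G)
4. 1 adult ← the near shore.  (the near shore: 2A 1G; the far shore: 2A 2G)
5. 2 adults and 1 gremlin → the far shore.  (the near shore: 0A 0G; the far shore: 4A 3G)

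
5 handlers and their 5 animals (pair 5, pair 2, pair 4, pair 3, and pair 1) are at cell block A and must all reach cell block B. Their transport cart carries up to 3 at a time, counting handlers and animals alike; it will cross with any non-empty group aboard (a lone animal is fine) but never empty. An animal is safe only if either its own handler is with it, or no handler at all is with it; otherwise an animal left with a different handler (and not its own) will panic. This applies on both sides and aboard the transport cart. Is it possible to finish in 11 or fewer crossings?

Yes — this plan uses 11 crossings (≤ 11):
1. animal 5 and handler 5 cross → cell block B.
2. handler 5 crosses ← cell block A.
3. animal 2, animal 3, and animal 4 cross → cell block B.
4. animal 5 crosses ← cell block A.
5. handler 2, handler 3, and handler 4 cross → cell block B.
6. animal 2 and handler 2 cross ← cell block A.
7. handler 1, handler 2, and handler 5 cross → cell block B.
8. animal 4 crosses ← cell block A.
9. animal 2 and animal 5 cross → cell block B.
10. animal 5 crosses ← cell block A.
11. animal 1, animal 4, and animal 5 cross → cell block B.

Yes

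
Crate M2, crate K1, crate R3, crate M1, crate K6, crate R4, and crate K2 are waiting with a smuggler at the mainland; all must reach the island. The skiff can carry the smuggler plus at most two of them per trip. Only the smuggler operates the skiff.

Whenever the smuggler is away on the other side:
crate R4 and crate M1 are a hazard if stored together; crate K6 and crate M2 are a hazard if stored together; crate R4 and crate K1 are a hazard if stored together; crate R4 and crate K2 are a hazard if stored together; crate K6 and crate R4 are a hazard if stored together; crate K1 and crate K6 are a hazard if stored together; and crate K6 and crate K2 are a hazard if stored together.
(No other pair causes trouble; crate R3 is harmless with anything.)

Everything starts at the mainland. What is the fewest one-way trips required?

Counting alone: the smuggler can take at most 2 across per trip to the island, so moving all 7 needs at least 4 loaded trips out, with a return between consecutive ones — at least 7 crossings.
The safety rule pushes this higher. Following every safe sequence of crossings, the most of the 7 that can be at the island as the skiff arrives there on crossings 7, 9 is 5, 6 respectively — never all 7.
So no plan with fewer than 11 crossings exists, and this one achieves 11:
1. Smuggler goes to the island with crate K6 and crate R4.  [the mainland: crate K1, crate K2, crate M1, crate M2, crate R3 | the island: crate K6, crate R4]
2. Smuggler goes back to the mainland with crate K6.  [the mainland: crate K1, crate K2, crate K6, crate M1, crate M2, crate R3 | the island: crate R4]
3. Smuggler goes to the island with crate K6 and crate M2.  [the mainland: crate K1, crate K2, crate M1, crate R3 | the island: crate K6, crate M2, crate R4]
4. Smuggler goes back to the mainland with crate K6.  [the mainland: crate K1, crate K2, crate K6, crate M1, crate R3 | the island: crate M2, crate R4]
5. Smuggler goes to the island with crate K1 and crate K2.  [the mainland: crate K6, crate M1, crate R3 | the island: crate K1, crate K2, crate M2, crate R4]
6. Smuggler goes back to the mainland with crate R4.  [the mainland: crate K6, crate M1, crate R3, crate R4 | the island: crate K1, crate K2, crate M2]
7. Smuggler goes to the island with crate R3 and crate R4.  [the mainland: crate K6, crate M1 | the island: crate K1, crate K2, crate M2, crate R3, crate R4]
8. Smuggler goes back to the mainland with crate R4.  [the mainland: crate K6, crate M1, crate R4 | the island: crate K1, crate K2, crate M2, crate R3]
9. Smuggler goes to the island with crate K6 and crate M1.  [the mainland: crate R4 | the island: crate K1, crate K2, crate K6, crate M1, crate M2, crate R3]
10. Smuggler goes back to the mainland with crate K6.  [the mainland: crate K6, crate R4 | the island: crate K1, crate K2, crate M1, crate M2, crate R3]
11. Smuggler goes to the island with crate K6 and crate R4.  [the mainland: — | the island: crate K1, crate K2, crate K6, crate M1, crate M2, crate R3, crate R4]

11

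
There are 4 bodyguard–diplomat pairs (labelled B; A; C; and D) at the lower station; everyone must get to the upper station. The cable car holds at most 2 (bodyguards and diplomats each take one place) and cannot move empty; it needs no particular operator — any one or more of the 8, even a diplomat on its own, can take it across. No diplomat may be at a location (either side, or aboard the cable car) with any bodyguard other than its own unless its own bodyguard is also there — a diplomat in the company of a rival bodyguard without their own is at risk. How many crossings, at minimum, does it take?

Following every safe sequence of crossings from the start, the most of the 8 that can be at the upper station as the cable car arrives there on crossings 1, 3, 5 is 2, 3, 4 respectively; the best ever achieved is 4 of 8.
From crossing 7 on, no configuration arises that was not already reachable earlier: only 44 distinct safe configurations (who is on which side, and where the cable car is) can ever be reached, none of them has everyone across, and every continuation just revisits them. So no valid plan exists.

impossible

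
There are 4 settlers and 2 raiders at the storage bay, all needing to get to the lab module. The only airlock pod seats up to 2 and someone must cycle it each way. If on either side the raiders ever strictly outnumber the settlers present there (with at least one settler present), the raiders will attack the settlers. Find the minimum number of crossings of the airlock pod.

9

Counting alone: each trip to the lab module takes at most 2 across and each return brings at least 1 back, so after t trips out (and t−1 returns) at most 2t − (t−1) of the 6 are across; that first reaches 6 at t = 5, so at least 9 crossings are needed.
The plan below uses exactly 9 crossings, so it is optimal:
1. 2 raiders → the lab module.  (the storage bay: 4S 0R; the lab module: 0S 2R)
2. 1 raider ← the storage bay.  (the storage bay: 4S 1R; the lab module: 0S 1R)
3. 2 settlers → the lab module.  (the storage bay: 2S 1R; the lab module: 2S 1R)
4. 1 raider ← the storage bay.  (the storage bay: 2S 2R; the lab module: 2S 0R)
5. 2 raiders → the lab module.  (the storage bay: 2S 0R; the lab module: 2S 2R)
6. 1 raider ← the storage bay.  (the storage bay: 2S 1R; the lab module: 2S 1R)
7. 1 settler and 1 raider → the lab module.  (the storage bay: 1S 0R; the lab module: 3S 2R)
8. 1 raider ← the storage bay.  (the storage bay: 1S 1R; the lab module: 3S 1R)
9. 1 settler and 1 raider → the lab module.  (the storage bay: 0S 0R; the lab module: 4S 2R)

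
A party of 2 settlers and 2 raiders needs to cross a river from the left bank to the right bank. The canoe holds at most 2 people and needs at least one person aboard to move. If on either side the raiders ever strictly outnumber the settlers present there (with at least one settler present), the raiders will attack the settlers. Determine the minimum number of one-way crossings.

5

Counting alone: each trip to the right bank takes at most 2 across and each return brings at least 1 back, so after t trips out (and t−1 returns) at most 2t − (t−1) of the 4 are across; that first reaches 4 at t = 3, so at least 5 crossings are needed.
The plan below uses exactly 5 crossings, so it is optimal:
1. 2 raiders → the right bank.  (the left bank: 2S 0R; the right bank: 0S 2R)
2. 1 raider ← the left bank.  (the left bank: 2S 1R; the right bank: 0S 1R)
3. 2 settlers → the right bank.  (the left bank: 0S 1R; the right bank: 2S 1R)
4. 1 raider ← the left bank.  (the left bank: 0S 2R; the right bank: 2S 0R)
5. 2 raiders → the right bank.  (the left bank: 0S 0R; the right bank: 2S 2R)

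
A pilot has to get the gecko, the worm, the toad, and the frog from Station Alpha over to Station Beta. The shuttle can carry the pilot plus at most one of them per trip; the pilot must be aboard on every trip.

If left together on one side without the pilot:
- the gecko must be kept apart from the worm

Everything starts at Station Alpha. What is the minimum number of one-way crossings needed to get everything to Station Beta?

Counting alone: the pilot can take at most 1 across per trip to Station Beta, so moving all 4 needs at least 4 loaded trips out, with a return between consecutive ones — at least 7 crossings.
The plan below uses exactly 7 crossings, so it is optimal:
1. Pilot goes to Station Beta with the gecko.
2. Pilot goes back to Station Alpha alone.
3. Pilot goes to Station Beta with the toad.
4. Pilot goes back to Station Alpha alone.
5. Pilot goes to Station Beta with the frog.
6. Pilot goes back to Station Alpha alone.
7. Pilot goes to Station Beta with the worm.

7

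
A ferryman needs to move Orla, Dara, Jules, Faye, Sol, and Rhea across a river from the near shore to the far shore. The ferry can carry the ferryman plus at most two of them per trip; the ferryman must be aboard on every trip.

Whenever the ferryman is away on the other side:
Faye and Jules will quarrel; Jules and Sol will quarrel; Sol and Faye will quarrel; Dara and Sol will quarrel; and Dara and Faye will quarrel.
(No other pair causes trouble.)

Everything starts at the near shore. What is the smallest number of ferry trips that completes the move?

9

Counting alone: the ferryman can take at most 2 across per trip to the far shore, so moving all 6 needs at least 3 loaded trips out, with a return between consecutive ones — at least 5 crossings.
The safety rule pushes this higher. Following every safe sequence of crossings, the most of the 6 that can be at the far shore as the ferry arrives there on crossings 5, 7 is 4, 5 respectively — never all 6.
So no plan with fewer than 9 crossings exists, and this one achieves 9:
1. Ferryman goes to the far shore with Faye and Sol.  [the near shore: Dara, Jules, Orla, Rhea | the far shore: Faye, Sol]
2. Ferryman goes back to the near shore with Faye.  [the near shore: Dara, Faye, Jules, Orla, Rhea | the far shore: Sol]
3. Ferryman goes to the far shore with Faye and Orla.  [the near shore: Dara, Jules, Rhea | the far shore: Faye, Orla, Sol]
4. Ferryman goes back to the near shore with Faye.  [the near shore: Dara, Faye, Jules, Rhea | the far shore: Orla, Sol]
5. Ferryman goes to the far shore with Dara and Jules.  [the near shore: Faye, Rhea | the far shore: Dara, Jules, Orla, Sol]
6. Ferryman goes back to the near shore with Sol.  [the near shore: Faye, Rhea, Sol | the far shore: Dara, Jules, Orla]
7. Ferryman goes to the far shore with Faye and Rhea.  [the near shore: Sol | the far shore: Dara, Faye, Jules, Orla, Rhea]
8. Ferryman goes back to the near shore with Faye.  [the near shore: Faye, Sol | the far shore: Dara, Jules, Orla, Rhea]
9. Ferryman goes to the far shore with Faye and Sol.  [the near shore: — | the far shore: Dara, Faye, Jules, Orla, Rhea, Sol]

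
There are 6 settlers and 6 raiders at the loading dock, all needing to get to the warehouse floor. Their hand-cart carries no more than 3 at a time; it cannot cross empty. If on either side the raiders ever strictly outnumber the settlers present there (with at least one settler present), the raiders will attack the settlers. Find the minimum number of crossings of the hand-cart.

impossible

Following every safe sequence of crossings from the start, the most of the 12 that can be at the warehouse floor as the hand-cart arrives there on crossings 1, 3, 5 is 3, 5, 6 respectively; the best ever achieved is 6 of 12.
From crossing 7 on, no configuration arises that was not already reachable earlier: only 17 distinct safe configurations (who is on which side, and where the hand-cart is) can ever be reached, none of them has everyone across, and every continuation just revisits them. They are: 0 settlers + 0 raiders across (hand-cart back at the start); 0 settlers + 1 raider across (hand-cart there); 0 settlers + 1 raider across (hand-cart back at the start); 0 settlers + 2 raiders across (hand-cart there); 0 settlers + 2 raiders across (hand-cart back at the start); 0 settlers + 3 raiders across (hand-cart there); 0 settlers + 3 raiders across (hand-cart back at the start); 0 settlers + 4 raiders across (hand-cart there); 0 settlers + 4 raiders across (hand-cart back at the start); 0 settlers + 5 raiders across (hand-cart there); 0 settlers + 5 raiders across (hand-cart back at the start); 0 settlers + 6 raiders across (hand-cart there); 1 settler + 1 raider across (hand-cart there); 1 settler + 1 raider across (hand-cart back at the start); 2 settlers + 2 raiders across (hand-cart there); 2 settlers + 2 raiders across (hand-cart back at the start); 3 settlers + 3 raiders across (hand-cart there). So no valid plan exists.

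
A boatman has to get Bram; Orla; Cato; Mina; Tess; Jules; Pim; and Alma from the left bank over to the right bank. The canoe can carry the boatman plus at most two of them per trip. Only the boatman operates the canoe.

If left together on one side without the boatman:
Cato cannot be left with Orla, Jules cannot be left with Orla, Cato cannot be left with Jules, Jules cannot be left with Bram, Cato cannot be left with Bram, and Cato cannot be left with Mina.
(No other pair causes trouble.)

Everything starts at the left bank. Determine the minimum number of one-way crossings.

Counting alone: the boatman can take at most 2 across per trip to the right bank, so moving all 8 needs at least 4 loaded trips out, with a return between consecutive ones — at least 7 crossings.
The safety rule pushes this higher. Following every safe sequence of crossings, the most of the 8 that can be at the right bank as the canoe arrives there on crossings 7, 9, 11 is 5, 6, 7 respectively — never all 8.
So no plan with fewer than 13 crossings exists, and this one achieves 13:
1. Boatman goes to the right bank with Cato and Jules.  [the left bank: Alma, Bram, Mina, Orla, Pim, Tess | the right bank: Cato, Jules]
2. Boatman goes back to the left bank with Cato.  [the left bank: Alma, Bram, Cato, Mina, Orla, Pim, Tess | the right bank: Jules]
3. Boatman goes to the right bank with Cato and Mina.  [the left bank: Alma, Bram, Orla, Pim, Tess | the right bank: Cato, Jules, Mina]
4. Boatman goes back to the left bank with Cato.  [the left bank: Alma, Bram, Cato, Orla, Pim, Tess | the right bank: Jules, Mina]
5. Boatman goes to the right bank with Bram and Orla.  [the left bank: Alma, Cato, Pim, Tess | the right bank: Bram, Jules, Mina, Orla]
6. Boatman goes back to the left bank with Jules.  [the left bank: Alma, Cato, Jules, Pim, Tess | the right bank: Bram, Mina, Orla]
7. Boatman goes to the right bank with Cato and Tess.  [the left bank: Alma, Jules, Pim | the right bank: Bram, Cato, Mina, Orla, Tess]
8. Boatman goes back to the left bank with Cato.  [the left bank: Alma, Cato, Jules, Pim | the right bank: Bram, Mina, Orla, Tess]
9. Boatman goes to the right bank with Cato and Pim.  [the left bank: Alma, Jules | the right bank: Bram, Cato, Mina, Orla, Pim, Tess]
10. Boatman goes back to the left bank with Cato.  [the left bank: Alma, Cato, Jules | the right bank: Bram, Mina, Orla, Pim, Tess]
11. Boatman goes to the right bank with Alma and Cato.  [the left bank: Jules | the right bank: Alma, Bram, Cato, Mina, Orla, Pim, Tess]
12. Boatman goes back to the left bank with Cato.  [the left bank: Cato, Jules | the right bank: Alma, Bram, Mina, Orla, Pim, Tess]
13. Boatman goes to the right bank with Cato and Jules.  [the left bank: — | the right bank: Alma, Bram, Cato, Jules, Mina, Orla, Pim, Tess]

13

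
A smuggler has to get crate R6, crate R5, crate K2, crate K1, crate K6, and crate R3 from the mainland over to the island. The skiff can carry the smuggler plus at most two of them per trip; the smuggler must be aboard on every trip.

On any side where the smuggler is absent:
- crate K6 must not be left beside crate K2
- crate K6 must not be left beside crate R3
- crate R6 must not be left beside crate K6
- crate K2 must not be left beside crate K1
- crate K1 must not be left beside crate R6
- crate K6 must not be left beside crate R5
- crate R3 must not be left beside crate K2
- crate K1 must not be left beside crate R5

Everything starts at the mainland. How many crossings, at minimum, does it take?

impossible

Whatever the first load, the items left behind include a forbidden pair without the smuggler. No opening move is safe, so no plan exists.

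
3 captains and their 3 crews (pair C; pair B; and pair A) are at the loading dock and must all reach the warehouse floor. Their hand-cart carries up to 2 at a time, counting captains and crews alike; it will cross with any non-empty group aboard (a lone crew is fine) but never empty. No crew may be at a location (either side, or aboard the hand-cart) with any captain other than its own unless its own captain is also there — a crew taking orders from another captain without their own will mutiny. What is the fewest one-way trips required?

11

Counting alone: each trip to the warehouse floor takes at most 2 across and each return brings at least 1 back, so after t trips out (and t−1 returns) at most 2t − (t−1) of the 6 are across; that first reaches 6 at t = 5, so at least 9 crossings are needed.
The safety rule pushes this higher. Following every safe sequence of crossings, the most of the 6 that can be at the warehouse floor as the hand-cart arrives there on crossing 9 is 5 — never all 6.
So no plan with fewer than 11 crossings exists, and this one achieves 11:
1. captain C and crew C cross → the warehouse floor.
2. captain C crosses ← the loading dock.
3. crew A and crew B cross → the warehouse floor.
4. crew C crosses ← the loading dock.
5. captain A and captain B cross → the warehouse floor.
6. captain B and crew B cross ← the loading dock.
7. captain B and captain C cross → the warehouse floor.
8. crew A crosses ← the loading dock.
9. crew B and crew C cross → the warehouse floor.
10. captain A crosses ← the loading dock.
11. captain A and crew A cross → the warehouse floor.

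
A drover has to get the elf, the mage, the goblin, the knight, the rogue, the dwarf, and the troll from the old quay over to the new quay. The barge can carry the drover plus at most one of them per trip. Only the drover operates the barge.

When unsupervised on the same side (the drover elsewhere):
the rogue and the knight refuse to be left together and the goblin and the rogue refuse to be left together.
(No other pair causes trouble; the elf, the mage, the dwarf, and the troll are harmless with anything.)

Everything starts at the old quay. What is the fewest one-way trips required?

15

Counting alone: the drover can take at most 1 across per trip to the new quay, so moving all 7 needs at least 7 loaded trips out, with a return between consecutive ones — at least 13 crossings.
The safety rule pushes this higher. Following every safe sequence of crossings, the most of the 7 that can be at the new quay as the barge arrives there on crossing 13 is 6 — never all 7.
So no plan with fewer than 15 crossings exists, and this one achieves 15:
1. Drover goes to the new quay with the rogue.
2. Drover goes back to the old quay alone.
3. Drover goes to the new quay with the elf.
4. Drover goes back to the old quay alone.
5. Drover goes to the new quay with the mage.
6. Drover goes back to the old quay alone.
7. Drover goes to the new quay with the goblin.
8. Drover goes back to the old quay with the rogue.
9. Drover goes to the new quay with the knight.
10. Drover goes back to the old quay alone.
11. Drover goes to the new quay with the dwarf.
12. Drover goes back to the old quay alone.
13. Drover goes to the new quay with the troll.
14. Drover goes back to the old quay alone.
15. Drover goes to the new quay with the rogue.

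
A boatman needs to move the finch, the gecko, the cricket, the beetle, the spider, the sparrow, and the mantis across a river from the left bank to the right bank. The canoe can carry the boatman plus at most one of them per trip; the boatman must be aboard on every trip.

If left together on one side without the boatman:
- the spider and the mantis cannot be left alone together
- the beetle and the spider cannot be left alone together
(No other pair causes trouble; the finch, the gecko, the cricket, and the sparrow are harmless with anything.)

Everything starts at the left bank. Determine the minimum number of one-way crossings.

Counting alone: the boatman can take at most 1 across per trip to the right bank, so moving all 7 needs at least 7 loaded trips out, with a return between consecutive ones — at least 13 crossings.
The safety rule pushes this higher. Following every safe sequence of crossings, the most of the 7 that can be at the right bank as the canoe arrives there on crossing 13 is 6 — never all 7.
So no plan with fewer than 15 crossings exists, and this one achieves 15:
1. Boatman goes to the right bank with the spider.
2. Boatman goes back to the left bank alone.
3. Boatman goes to the right bank with the finch.
4. Boatman goes back to the left bank alone.
5. Boatman goes to the right bank with the gecko.
6. Boatman goes back to the left bank alone.
7. Boatman goes to the right bank with the cricket.
8. Boatman goes back to the left bank alone.
9. Boatman goes to the right bank with the beetle.
10. Boatman goes back to the left bank with the spider.
11. Boatman goes to the right bank with the mantis.
12. Boatman goes back to the left bank alone.
13. Boatman goes to the right bank with the sparrow.
14. Boatman goes back to the left bank alone.
15. Boatman goes to the right bank with the spider.

15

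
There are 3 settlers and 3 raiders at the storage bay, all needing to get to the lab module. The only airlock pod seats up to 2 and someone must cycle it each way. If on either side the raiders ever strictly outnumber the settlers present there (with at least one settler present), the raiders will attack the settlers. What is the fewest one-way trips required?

Counting alone: each trip to the lab module takes at most 2 across and each return brings at least 1 back, so after t trips out (and t−1 returns) at most 2t − (t−1) of the 6 are across; that first reaches 6 at t = 5, so at least 9 crossings are needed.
The safety rule pushes this higher. Following every safe sequence of crossings, the most of the 6 that can be at the lab module as the airlock pod arrives there on crossing 9 is 5 — never all 6.
So no plan with fewer than 11 crossings exists, and this one achieves 11:
1. 2 raiders → the lab module.  (the storage bay: 3S 1R; the lab module: 0S 2R)
2. 1 raider ← the storage bay.  (the storage bay: 3S 2R; the lab module: 0S 1R)
3. 2 raiders → the lab module.  (the storage bay: 3S 0R; the lab module: 0S 3R)
4. 1 raider ← the storage bay.  (the storage bay: 3S 1R; the lab module: 0S 2R)
5. 2 settlers → the lab module.  (the storage bay: 1S 1R; the lab module: 2S 2R)
6. 1 settler and 1 raider ← the storage bay.  (the storage bay: 2S 2R; the lab module: 1S 1R)
7. 2 settlers → the lab module.  (the storage bay: 0S 2R; the lab module: 3S 1R)
8. 1 raider ← the storage bay.  (the storage bay: 0S 3R; the lab module: 3S 0R)
9. 2 raiders → the lab module.  (the storage bay: 0S 1R; the lab module: 3S 2R)
10. 1 raider ← the storage bay.  (the storage bay: 0S 2R; the lab module: 3S 1R)
11. 2 raiders → the lab module.  (the storage bay: 0S 0R; the lab module: 3S 3R)

11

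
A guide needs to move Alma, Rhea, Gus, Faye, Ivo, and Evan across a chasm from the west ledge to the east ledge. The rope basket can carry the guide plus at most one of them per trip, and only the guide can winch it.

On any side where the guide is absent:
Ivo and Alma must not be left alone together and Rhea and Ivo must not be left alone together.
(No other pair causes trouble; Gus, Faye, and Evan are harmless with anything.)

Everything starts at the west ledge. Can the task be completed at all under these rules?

Yes

1. Guide goes to the east ledge with Ivo.
2. Guide goes back to the west ledge alone.
3. Guide goes to the east ledge with Alma.
4. Guide goes back to the west ledge with Ivo.
5. Guide goes to the east ledge with Rhea.
6. Guide goes back to the west ledge alone.
7. Guide goes to the east ledge with Gus.
8. Guide goes back to the west ledge alone.
9. Guide goes to the east ledge with Faye.
10. Guide goes back to the west ledge alone.
11. Guide goes to the east ledge with Evan.
12. Guide goes back to the west ledge alone.
13. Guide goes to the east ledge with Ivo.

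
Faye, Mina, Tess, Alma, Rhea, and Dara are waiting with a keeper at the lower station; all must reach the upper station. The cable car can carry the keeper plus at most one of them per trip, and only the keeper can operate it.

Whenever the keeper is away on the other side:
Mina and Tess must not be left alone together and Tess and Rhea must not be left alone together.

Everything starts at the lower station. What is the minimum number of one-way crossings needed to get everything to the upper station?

13

Counting alone: the keeper can take at most 1 across per trip to the upper station, so moving all 6 needs at least 6 loaded trips out, with a return between consecutive ones — at least 11 crossings.
The safety rule pushes this higher. Following every safe sequence of crossings, the most of the 6 that can be at the upper station as the cable car arrives there on crossing 11 is 5 — never all 6.
So no plan with fewer than 13 crossings exists, and this one achieves 13:
1. Keeper goes to the upper station with Tess.  [the lower station: Alma, Dara, Faye, Mina, Rhea | the upper station: Tess]
2. Keeper goes back to the lower station alone.  [the lower station: Alma, Dara, Faye, Mina, Rhea | the upper station: Tess]
3. Keeper goes to the upper station with Faye.  [the lower station: Alma, Dara, Mina, Rhea | the upper station: Faye, Tess]
4. Keeper goes back to the lower station alone.  [the lower station: Alma, Dara, Mina, Rhea | the upper station: Faye, Tess]
5. Keeper goes to the upper station with Mina.  [the lower station: Alma, Dara, Rhea | the upper station: Faye, Mina, Tess]
6. Keeper goes back to the lower station with Tess.  [the lower station: Alma, Dara, Rhea, Tess | the upper station: Faye, Mina]
7. Keeper goes to the upper station with Rhea.  [the lower station: Alma, Dara, Tess | the upper station: Faye, Mina, Rhea]
8. Keeper goes back to the lower station alone.  [the lower station: Alma, Dara, Tess | the upper station: Faye, Mina, Rhea]
9. Keeper goes to the upper station with Alma.  [the lower station: Dara, Tess | the upper station: Alma, Faye, Mina, Rhea]
10. Keeper goes back to the lower station alone.  [the lower station: Dara, Tess | the upper station: Alma, Faye, Mina, Rhea]
11. Keeper goes to the upper station with Dara.  [the lower station: Tess | the upper station: Alma, Dara, Faye, Mina, Rhea]
12. Keeper goes back to the lower station alone.  [the lower station: Tess | the upper station: Alma, Dara, Faye, Mina, Rhea]
13. Keeper goes to the upper station with Tess.  [the lower station: — | the upper station: Alma, Dara, Faye, Mina, Rhea, Tess]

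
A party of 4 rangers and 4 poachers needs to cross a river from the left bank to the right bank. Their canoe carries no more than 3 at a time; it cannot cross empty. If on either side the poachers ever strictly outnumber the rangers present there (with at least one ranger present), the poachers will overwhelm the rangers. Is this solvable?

1. 2 poachers → the right bank.  (the left bank: 4R 2P; the right bank: 0R 2P)
2. 1 poacher ← the left bank.  (the left bank: 4R 3P; the right bank: 0R 1P)
3. 3 poachers → the right bank.  (the left bank: 4R 0P; the right bank: 0R 4P)
4. 1 poacher ← the left bank.  (the left bank: 4R 1P; the right bank: 0R 3P)
5. 3 rangers → the right bank.  (the left bank: 1R 1P; the right bank: 3R 3P)
6. 1 ranger and 1 poacher ← the left bank.  (the left bank: 2R 2P; the right bank: 2R 2P)
7. 2 rangers → the right bank.  (the left bank: 0R 2P; the right bank: 4R 2P)
8. 1 poacher ← the left bank.  (the left bank: 0R 3P; the right bank: 4R 1P)
9. 3 poachers → the right bank.  (the left bank: 0R 0P; the right bank: 4R 4P)

Yes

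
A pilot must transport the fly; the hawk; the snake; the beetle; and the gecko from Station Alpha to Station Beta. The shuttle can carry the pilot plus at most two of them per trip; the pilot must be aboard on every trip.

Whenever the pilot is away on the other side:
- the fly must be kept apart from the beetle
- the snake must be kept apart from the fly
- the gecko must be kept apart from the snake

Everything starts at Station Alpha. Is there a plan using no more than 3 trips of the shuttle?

No

Counting alone: the pilot can take at most 2 across per trip to Station Beta, so moving all 5 needs at least 3 loaded trips out, with a return between consecutive ones — at least 5 crossings.
Since 3 < 5, 3 crossings cannot be enough. (The shortest complete plan in fact takes 5:)
1. Pilot goes to Station Beta with the fly and the snake.
2. Pilot goes back to Station Alpha with the fly.
3. Pilot goes to Station Beta with the beetle and the hawk.
4. Pilot goes back to Station Alpha alone.
5. Pilot goes to Station Beta with the fly and the gecko.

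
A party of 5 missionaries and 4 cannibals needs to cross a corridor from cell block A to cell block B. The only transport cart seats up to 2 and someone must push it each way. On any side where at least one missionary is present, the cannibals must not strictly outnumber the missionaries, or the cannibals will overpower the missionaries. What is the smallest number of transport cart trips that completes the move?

Counting alone: each trip to cell block B takes at most 2 across and each return brings at least 1 back, so after t trips out (and t−1 returns) at most 2t − (t−1) of the 9 are across; that first reaches 9 at t = 8, so at least 15 crossings are needed.
The plan below uses exactly 15 crossings, so it is optimal:
1. 2 cannibals → cell block B.  (cell block A: 5M 2C; cell block B: 0M 2C)
2. 1 cannibal ← cell block A.  (cell block A: 5M 3C; cell block B: 0M 1C)
3. 2 cannibals → cell block B.  (cell block A: 5M 1C; cell block B: 0M 3C)
4. 1 cannibal ← cell block A.  (cell block A: 5M 2C; cell block B: 0M 2C)
5. 2 missionaries → cell block B.  (cell block A: 3M 2C; cell block B: 2M 2C)
6. 1 cannibal ← cell block A.  (cell block A: 3M 3C; cell block B: 2M 1C)
7. 1 missionary and 1 cannibal → cell block B.  (cell block A: 2M 2C; cell block B: 3M 2C)
8. 1 missionary ← cell block A.  (cell block A: 3M 2C; cell block B: 2M 2C)
9. 1 missionary and 1 cannibal → cell block B.  (cell block A: 2M 1C; cell block B: 3M 3C)
10. 1 cannibal ← cell block A.  (cell block A: 2M 2C; cell block B: 3M 2C)
11. 1 missionary and 1 cannibal → cell block B.  (cell block A: 1M 1C; cell block B: 4M 3C)
12. 1 missionary ← cell block A.  (cell block A: 2M 1C; cell block B: 3M 3C)
13. 1 missionary and 1 cannibal → cell block B.  (cell block A: 1M 0C; cell block B: 4M 4C)
14. 1 cannibal ← cell block A.  (cell block A: 1M 1C; cell block B: 4M 3C)
15. 1 missionary and 1 cannibal → cell block B.  (cell block A: 0M 0C; cell block B: 5M 4C)

15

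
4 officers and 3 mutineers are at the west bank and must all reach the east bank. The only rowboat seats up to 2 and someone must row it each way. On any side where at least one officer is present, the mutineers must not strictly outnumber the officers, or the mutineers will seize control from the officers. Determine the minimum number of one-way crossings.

Counting alone: each trip to the east bank takes at most 2 across and each return brings at least 1 back, so after t trips out (and t−1 returns) at most 2t − (t−1) of the 7 are across; that first reaches 7 at t = 6, so at least 11 crossings are needed.
The plan below uses exactly 11 crossings, so it is optimal:
1. 2 mutineers → the east bank.  (the west bank: 4O 1M; the east bank: 0O 2M)
2. 1 mutineer ← the west bank.  (the west bank: 4O 2M; the east bank: 0O 1M)
3. 2 mutineers → the east bank.  (the west bank: 4O 0M; the east bank: 0O 3M)
4. 1 mutineer ← the west bank.  (the west bank: 4O 1M; the east bank: 0O 2M)
5. 2 officers → the east bank.  (the west bank: 2O 1M; the east bank: 2O 2M)
6. 1 mutineer ← the west bank.  (the west bank: 2O 2M; the east bank: 2O 1M)
7. 1 officer and 1 mutineer → the east bank.  (the west bank: 1O 1M; the east bank: 3O 2M)
8. 1 officer ← the west bank.  (the west bank: 2O 1M; the east bank: 2O 2M)
9. 1 officer and 1 mutineer → the east bank.  (the west bank: 1O 0M; the east bank: 3O 3M)
10. 1 mutineer ← the west bank.  (the west bank: 1O 1M; the east bank: 3O 2M)
11. 1 officer and 1 mutineer → the east bank.  (the west bank: 0O 0M; the east bank: 4O 3M)

11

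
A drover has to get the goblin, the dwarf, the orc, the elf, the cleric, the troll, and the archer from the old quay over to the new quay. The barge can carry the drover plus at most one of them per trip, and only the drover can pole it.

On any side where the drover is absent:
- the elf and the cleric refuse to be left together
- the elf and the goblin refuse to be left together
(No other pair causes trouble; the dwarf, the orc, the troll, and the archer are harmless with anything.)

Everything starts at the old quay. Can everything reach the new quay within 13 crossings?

No

Counting alone: the drover can take at most 1 across per trip to the new quay, so moving all 7 needs at least 7 loaded trips out, with a return between consecutive ones — at least 13 crossings.
The safety rule pushes this higher. Following every safe sequence of crossings, the most of the 7 that can be at the new quay as the barge arrives there on crossing 13 is 6 — never all 7.
So the move cannot be finished within 13 crossings. (The shortest complete plan takes 15:)
1. Drover goes to the new quay with the elf.  [the old quay: the archer, the cleric, the dwarf, the goblin, the orc, the troll | the new quay: the elf]
2. Drover goes back to the old quay alone.  [the old quay: the archer, the cleric, the dwarf, the goblin, the orc, the troll | the new quay: the elf]
3. Drover goes to the new quay with the goblin.  [the old quay: the archer, the cleric, the dwarf, the orc, the troll | the new quay: the elf, the goblin]
4. Drover goes back to the old quay with the elf.  [the old quay: the archer, the cleric, the dwarf, the elf, the orc, the troll | the new quay: the goblin]
5. Drover goes to the new quay with the cleric.  [the old quay: the archer, the dwarf, the elf, the orc, the troll | the new quay: the cleric, the goblin]
6. Drover goes back to the old quay alone.  [the old quay: the archer, the dwarf, the elf, the orc, the troll | the new quay: the cleric, the goblin]
7. Drover goes to the new quay with the dwarf.  [the old quay: the archer, the elf, the orc, the troll | the new quay: the cleric, the dwarf, the goblin]
8. Drover goes back to the old quay alone.  [the old quay: the archer, the elf, the orc, the troll | the new quay: the cleric, the dwarf, the goblin]
9. Drover goes to the new quay with the orc.  [the old quay: the archer, the elf, the troll | the new quay: the cleric, the dwarf, the goblin, the orc]
10. Drover goes back to the old quay alone.  [the old quay: the archer, the elf, the troll | the new quay: the cleric, the dwarf, the goblin, the orc]
11. Drover goes to the new quay with the troll.  [the old quay: the archer, the elf | the new quay: the cleric, the dwarf, the goblin, the orc, the troll]
12. Drover goes back to the old quay alone.  [the old quay: the archer, the elf | the new quay: the cleric, the dwarf, the goblin, the orc, the troll]
13. Drover goes to the new quay with the archer.  [the old quay: the elf | the new quay: the archer, the cleric, the dwarf, the goblin, the orc, the troll]
14. Drover goes back to the old quay alone.  [the old quay: the elf | the new quay: the archer, the cleric, the dwarf, the goblin, the orc, the troll]
15. Drover goes to the new quay with the elf.  [the old quay: — | the new quay: the archer, the cleric, the dwarf, the elf, the goblin, the orc, the troll]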